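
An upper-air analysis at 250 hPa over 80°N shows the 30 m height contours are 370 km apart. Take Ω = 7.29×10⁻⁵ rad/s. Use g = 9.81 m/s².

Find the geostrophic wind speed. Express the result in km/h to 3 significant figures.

19.9 km/h

Coriolis parameter at 80°N:
f = 2Ω sin φ = 2 × 7.29×10⁻⁵ × sin 80° = 1.44×10⁻⁴ s⁻¹
Height gradient: |∂Z/∂n| = 30 m / 370000 m = 8.11×10⁻⁵
On a pressure surface, geostrophic balance gives V_g = (g/f)|∂Z/∂n|:
V_g = 9.81 × 8.11×10⁻⁵ / 1.44×10⁻⁴ = 5.54 m/s
Converting: 5.54 m/s × 3.6 = 19.9 km/h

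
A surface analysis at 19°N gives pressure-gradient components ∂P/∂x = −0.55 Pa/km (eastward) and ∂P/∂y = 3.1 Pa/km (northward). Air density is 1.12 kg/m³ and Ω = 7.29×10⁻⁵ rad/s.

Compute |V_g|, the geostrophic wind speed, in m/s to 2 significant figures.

Coriolis parameter at 19°N:
f = 2Ω sin φ = 2 × 7.29×10⁻⁵ × sin 19° = 4.75×10⁻⁵ s⁻¹
Component geostrophic relations (x east, y north):
u_g = −(1/(fρ)) ∂P/∂y,  v_g = (1/(fρ)) ∂P/∂x
u_g = −(3.1×10⁻³)/(4.75×10⁻⁵ × 1.12) = −58.3 m/s;  v_g = (−0.55×10⁻³)/(4.75×10⁻⁵ × 1.12) = −10.3 m/s
|V_g| = √(u_g² + v_g²) = 59.2 m/s

59 m/s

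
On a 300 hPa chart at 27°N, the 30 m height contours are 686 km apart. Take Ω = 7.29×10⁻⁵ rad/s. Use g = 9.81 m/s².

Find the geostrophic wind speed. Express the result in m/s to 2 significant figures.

Coriolis parameter at 27°N:
f = 2Ω sin φ = 2 × 7.29×10⁻⁵ × sin 27° = 6.62×10⁻⁵ s⁻¹
Height gradient: |∂Z/∂n| = 30 m / 686000 m = 4.37×10⁻⁵
On a pressure surface, geostrophic balance gives V_g = (g/f)|∂Z/∂n|:
V_g = 9.81 × 4.37×10⁻⁵ / 6.62×10⁻⁵ = 6.48 m/s

6.5 m/s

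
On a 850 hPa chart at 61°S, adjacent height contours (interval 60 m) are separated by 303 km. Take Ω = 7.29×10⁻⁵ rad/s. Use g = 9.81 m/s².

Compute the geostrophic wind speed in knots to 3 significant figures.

29.6 knots

Coriolis parameter at 61°S:
f = 2Ω sin φ = 2 × 7.29×10⁻⁵ × sin 61° = 1.28×10⁻⁴ s⁻¹
Height gradient: |∂Z/∂n| = 60 m / 303000 m = 1.98×10⁻⁴
On a pressure surface, geostrophic balance gives V_g = (g/f)|∂Z/∂n|:
V_g = 9.81 × 1.98×10⁻⁴ / 1.28×10⁻⁴ = 15.2 m/s
Converting: 15.2 m/s × 1.944 = 29.6 knots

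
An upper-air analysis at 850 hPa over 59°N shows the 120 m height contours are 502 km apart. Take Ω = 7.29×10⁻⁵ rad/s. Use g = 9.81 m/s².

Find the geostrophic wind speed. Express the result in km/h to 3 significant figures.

Coriolis parameter at 59°N:
f = 2Ω sin φ = 2 × 7.29×10⁻⁵ × sin 59° = 1.25×10⁻⁴ s⁻¹
Height gradient: |∂Z/∂n| = 120 m / 502000 m = 2.39×10⁻⁴
On a pressure surface, geostrophic balance gives V_g = (g/f)|∂Z/∂n|:
V_g = 9.81 × 2.39×10⁻⁴ / 1.25×10⁻⁴ = 18.8 m/s
Converting: 18.8 m/s × 3.6 = 67.6 km/h

67.6 km/h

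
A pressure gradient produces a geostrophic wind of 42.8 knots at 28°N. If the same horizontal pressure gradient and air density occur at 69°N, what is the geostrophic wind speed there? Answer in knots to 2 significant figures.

With the same pressure gradient and density, V_g ∝ 1/f ∝ 1/sin φ.
V₂ = V₁ · sin φ₁ / sin φ₂ = 42.8 × sin 28° / sin 69°
V₂ = 42.8 × 0.4695/0.9336 = 22 knots

22 knots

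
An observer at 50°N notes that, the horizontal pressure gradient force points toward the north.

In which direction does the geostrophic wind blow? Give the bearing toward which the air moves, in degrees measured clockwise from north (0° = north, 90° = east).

The pressure-gradient force points toward the north (bearing 000°).
Geostrophic balance: in the Northern Hemisphere the Coriolis force deflects motion to the right, so the geostrophic wind blows 90° to the right of the pressure-gradient force (low pressure on the left).
Rotating 000° by 90° clockwise gives 090° — the wind blows toward the east.

090°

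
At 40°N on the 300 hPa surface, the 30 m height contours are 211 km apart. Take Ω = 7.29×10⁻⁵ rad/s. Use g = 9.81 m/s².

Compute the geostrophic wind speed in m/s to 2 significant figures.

Coriolis parameter at 40°N:
f = 2Ω sin φ = 2 × 7.29×10⁻⁵ × sin 40° = 9.37×10⁻⁵ s⁻¹
Height gradient: |∂Z/∂n| = 30 m / 211000 m = 1.42×10⁻⁴
On a pressure surface, geostrophic balance gives V_g = (g/f)|∂Z/∂n|:
V_g = 9.81 × 1.42×10⁻⁴ / 9.37×10⁻⁵ = 14.9 m/s

15 m/s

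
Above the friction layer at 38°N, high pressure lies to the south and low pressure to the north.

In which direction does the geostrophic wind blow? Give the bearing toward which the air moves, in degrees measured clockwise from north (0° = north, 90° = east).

090°

The pressure-gradient force points toward the north (bearing 000°).
Geostrophic balance: in the Northern Hemisphere the Coriolis force deflects motion to the right, so the geostrophic wind blows 90° to the right of the pressure-gradient force (low pressure on the left).
Rotating 000° by 90° clockwise gives 090° — the wind blows toward the east.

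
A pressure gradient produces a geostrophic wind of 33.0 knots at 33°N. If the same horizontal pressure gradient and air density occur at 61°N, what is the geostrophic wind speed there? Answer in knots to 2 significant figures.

21 knots

With the same pressure gradient and density, V_g ∝ 1/f ∝ 1/sin φ.
V₂ = V₁ · sin φ₁ / sin φ₂ = 33.0 × sin 33° / sin 61°
V₂ = 33.0 × 0.5446/0.8746 = 21 knots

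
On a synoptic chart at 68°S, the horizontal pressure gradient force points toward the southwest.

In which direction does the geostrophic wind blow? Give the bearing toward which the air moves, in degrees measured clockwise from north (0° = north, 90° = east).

The pressure-gradient force points toward the southwest (bearing 225°).
Geostrophic balance: in the Southern Hemisphere the Coriolis force deflects motion to the left, so the geostrophic wind blows 90° to the left of the pressure-gradient force (low pressure on the right).
Rotating 225° by 90° counterclockwise gives 135° — the wind blows toward the southeast.

135°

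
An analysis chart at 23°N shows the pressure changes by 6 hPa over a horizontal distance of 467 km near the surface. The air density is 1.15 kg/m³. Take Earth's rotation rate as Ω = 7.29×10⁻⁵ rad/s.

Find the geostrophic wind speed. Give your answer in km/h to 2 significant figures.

Coriolis parameter at 23°N:
f = 2Ω sin φ = 2 × 7.29×10⁻⁵ × sin 23° = 5.70×10⁻⁵ s⁻¹
Pressure gradient: |∂P/∂n| = 600 Pa / 467000 m = 1.28×10⁻³ Pa/m
Geostrophic balance (pressure-gradient force = Coriolis force):
V_g = (1/(fρ)) |∂P/∂n| = 1.28×10⁻³ / (5.70×10⁻⁵ × 1.15) = 19.6 m/s
Converting: 19.6 m/s × 3.6 = 71 km/h

71 km/h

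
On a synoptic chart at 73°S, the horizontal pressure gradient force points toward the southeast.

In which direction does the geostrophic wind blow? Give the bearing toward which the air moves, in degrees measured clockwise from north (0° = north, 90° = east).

045°

The pressure-gradient force points toward the southeast (bearing 135°).
Geostrophic balance: in the Southern Hemisphere the Coriolis force deflects motion to the left, so the geostrophic wind blows 90° to the left of the pressure-gradient force (low pressure on the right).
Rotating 135° by 90° counterclockwise gives 045° — the wind blows toward the northeast.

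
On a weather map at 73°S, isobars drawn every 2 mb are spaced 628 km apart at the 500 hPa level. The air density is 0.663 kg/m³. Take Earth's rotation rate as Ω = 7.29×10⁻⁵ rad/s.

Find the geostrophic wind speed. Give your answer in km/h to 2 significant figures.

12 km/h

Coriolis parameter at 73°S:
f = 2Ω sin φ = 2 × 7.29×10⁻⁵ × sin 73° = 1.39×10⁻⁴ s⁻¹
Pressure gradient: |∂P/∂n| = 200 Pa / 628000 m = 3.18×10⁻⁴ Pa/m
Geostrophic balance (pressure-gradient force = Coriolis force):
V_g = (1/(fρ)) |∂P/∂n| = 3.18×10⁻⁴ / (1.39×10⁻⁴ × 0.663) = 3.45 m/s
Converting: 3.45 m/s × 3.6 = 12 km/h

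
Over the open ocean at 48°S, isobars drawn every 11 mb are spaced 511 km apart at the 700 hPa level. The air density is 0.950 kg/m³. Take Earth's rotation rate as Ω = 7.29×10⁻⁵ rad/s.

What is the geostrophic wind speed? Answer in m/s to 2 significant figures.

21 m/s

Coriolis parameter at 48°S:
f = 2Ω sin φ = 2 × 7.29×10⁻⁵ × sin 48° = 1.08×10⁻⁴ s⁻¹
Pressure gradient: |∂P/∂n| = 1100 Pa / 511000 m = 2.15×10⁻³ Pa/m
Geostrophic balance (pressure-gradient force = Coriolis force):
V_g = (1/(fρ)) |∂P/∂n| = 2.15×10⁻³ / (1.08×10⁻⁴ × 0.950) = 20.9 m/s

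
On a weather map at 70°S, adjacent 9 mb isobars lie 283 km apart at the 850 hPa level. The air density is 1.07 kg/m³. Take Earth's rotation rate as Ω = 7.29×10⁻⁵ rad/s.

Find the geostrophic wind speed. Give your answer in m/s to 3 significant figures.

Coriolis parameter at 70°S:
f = 2Ω sin φ = 2 × 7.29×10⁻⁵ × sin 70° = 1.37×10⁻⁴ s⁻¹
Pressure gradient: |∂P/∂n| = 900 Pa / 283000 m = 3.18×10⁻³ Pa/m
Geostrophic balance (pressure-gradient force = Coriolis force):
V_g = (1/(fρ)) |∂P/∂n| = 3.18×10⁻³ / (1.37×10⁻⁴ × 1.07) = 21.7 m/s

21.7 m/s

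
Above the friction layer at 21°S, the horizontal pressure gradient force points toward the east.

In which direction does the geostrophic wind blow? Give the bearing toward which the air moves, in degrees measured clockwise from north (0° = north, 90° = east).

000°

The pressure-gradient force points toward the east (bearing 090°).
Geostrophic balance: in the Southern Hemisphere the Coriolis force deflects motion to the left, so the geostrophic wind blows 90° to the left of the pressure-gradient force (low pressure on the right).
Rotating 090° by 90° counterclockwise gives 000° — the wind blows toward the north.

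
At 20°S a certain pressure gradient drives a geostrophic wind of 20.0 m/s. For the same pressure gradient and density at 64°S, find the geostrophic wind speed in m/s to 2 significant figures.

With the same pressure gradient and density, V_g ∝ 1/f ∝ 1/sin φ.
V₂ = V₁ · sin φ₁ / sin φ₂ = 20.0 × sin 20° / sin 64°
V₂ = 20.0 × 0.3420/0.8988 = 7.6 m/s

7.6 m/s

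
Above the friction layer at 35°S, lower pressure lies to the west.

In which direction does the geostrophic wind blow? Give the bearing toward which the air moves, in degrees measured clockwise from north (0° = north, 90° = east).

The pressure-gradient force points toward the west (bearing 270°).
Geostrophic balance: in the Southern Hemisphere the Coriolis force deflects motion to the left, so the geostrophic wind blows 90° to the left of the pressure-gradient force (low pressure on the right).
Rotating 270° by 90° counterclockwise gives 180° — the wind blows toward the south.

180°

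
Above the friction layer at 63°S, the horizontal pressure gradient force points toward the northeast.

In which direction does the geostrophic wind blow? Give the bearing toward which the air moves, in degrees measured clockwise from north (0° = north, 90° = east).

315°

The pressure-gradient force points toward the northeast (bearing 045°).
Geostrophic balance: in the Southern Hemisphere the Coriolis force deflects motion to the left, so the geostrophic wind blows 90° to the left of the pressure-gradient force (low pressure on the right).
Rotating 045° by 90° counterclockwise gives 315° — the wind blows toward the northwest.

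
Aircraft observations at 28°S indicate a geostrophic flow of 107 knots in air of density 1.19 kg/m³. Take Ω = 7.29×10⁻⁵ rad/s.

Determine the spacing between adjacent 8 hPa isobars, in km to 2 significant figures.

Coriolis parameter at 28°S:
f = 2Ω sin φ = 2 × 7.29×10⁻⁵ × sin 28° = 6.84×10⁻⁵ s⁻¹
Wind speed in SI: 107 knots = 55.0 m/s
Geostrophic balance rearranged: |∂P/∂n| = f ρ V_g
|∂P/∂n| = 6.84×10⁻⁵ × 1.19 × 55.0 = 4.48×10⁻³ Pa/m
Isobar spacing: Δn = ΔP/|∂P/∂n| = 800 Pa / 4.48×10⁻³ Pa/m = 178424 m ≈ 180 km

180 km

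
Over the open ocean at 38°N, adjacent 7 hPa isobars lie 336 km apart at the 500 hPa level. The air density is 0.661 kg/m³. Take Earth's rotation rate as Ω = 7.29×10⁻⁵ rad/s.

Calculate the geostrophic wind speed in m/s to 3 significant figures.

35.1 m/s

Coriolis parameter at 38°N:
f = 2Ω sin φ = 2 × 7.29×10⁻⁵ × sin 38° = 8.98×10⁻⁵ s⁻¹
Pressure gradient: |∂P/∂n| = 700 Pa / 336000 m = 2.08×10⁻³ Pa/m
Geostrophic balance (pressure-gradient force = Coriolis force):
V_g = (1/(fρ)) |∂P/∂n| = 2.08×10⁻³ / (8.98×10⁻⁵ × 0.661) = 35.1 m/s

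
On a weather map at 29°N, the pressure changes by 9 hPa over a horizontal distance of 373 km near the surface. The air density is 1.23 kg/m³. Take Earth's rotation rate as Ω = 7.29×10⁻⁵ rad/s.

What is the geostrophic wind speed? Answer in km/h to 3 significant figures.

Coriolis parameter at 29°N:
f = 2Ω sin φ = 2 × 7.29×10⁻⁵ × sin 29° = 7.07×10⁻⁵ s⁻¹
Pressure gradient: |∂P/∂n| = 900 Pa / 373000 m = 2.41×10⁻³ Pa/m
Geostrophic balance (pressure-gradient force = Coriolis force):
V_g = (1/(fρ)) |∂P/∂n| = 2.41×10⁻³ / (7.07×10⁻⁵ × 1.23) = 27.8 m/s
Converting: 27.8 m/s × 3.6 = 99.9 km/h

99.9 km/h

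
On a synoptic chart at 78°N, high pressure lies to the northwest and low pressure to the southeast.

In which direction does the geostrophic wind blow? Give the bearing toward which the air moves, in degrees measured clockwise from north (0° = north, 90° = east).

225°

The pressure-gradient force points toward the southeast (bearing 135°).
Geostrophic balance: in the Northern Hemisphere the Coriolis force deflects motion to the right, so the geostrophic wind blows 90° to the right of the pressure-gradient force (low pressure on the left).
Rotating 135° by 90° clockwise gives 225° — the wind blows toward the southwest.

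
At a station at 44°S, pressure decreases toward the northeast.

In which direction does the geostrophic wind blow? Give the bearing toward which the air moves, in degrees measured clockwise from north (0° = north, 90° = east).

315°

The pressure-gradient force points toward the northeast (bearing 045°).
Geostrophic balance: in the Southern Hemisphere the Coriolis force deflects motion to the left, so the geostrophic wind blows 90° to the left of the pressure-gradient force (low pressure on the right).
Rotating 045° by 90° counterclockwise gives 315° — the wind blows toward the northwest.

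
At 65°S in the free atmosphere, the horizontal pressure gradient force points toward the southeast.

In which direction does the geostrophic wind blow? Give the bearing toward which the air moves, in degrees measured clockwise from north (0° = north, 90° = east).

045°

The pressure-gradient force points toward the southeast (bearing 135°).
Geostrophic balance: in the Southern Hemisphere the Coriolis force deflects motion to the left, so the geostrophic wind blows 90° to the left of the pressure-gradient force (low pressure on the right).
Rotating 135° by 90° counterclockwise gives 045° — the wind blows toward the northeast.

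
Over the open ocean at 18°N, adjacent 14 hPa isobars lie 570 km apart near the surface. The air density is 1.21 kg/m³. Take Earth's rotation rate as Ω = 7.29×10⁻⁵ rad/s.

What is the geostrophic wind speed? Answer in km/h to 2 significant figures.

Coriolis parameter at 18°N:
f = 2Ω sin φ = 2 × 7.29×10⁻⁵ × sin 18° = 4.51×10⁻⁵ s⁻¹
Pressure gradient: |∂P/∂n| = 1400 Pa / 570000 m = 2.46×10⁻³ Pa/m
Geostrophic balance (pressure-gradient force = Coriolis force):
V_g = (1/(fρ)) |∂P/∂n| = 2.46×10⁻³ / (4.51×10⁻⁵ × 1.21) = 45.1 m/s
Converting: 45.1 m/s × 3.6 = 160 km/h

160 km/h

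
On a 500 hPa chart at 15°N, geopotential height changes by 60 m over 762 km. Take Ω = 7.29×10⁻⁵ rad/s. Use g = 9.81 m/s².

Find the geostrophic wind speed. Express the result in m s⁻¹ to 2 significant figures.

20 m s⁻¹

Coriolis parameter at 15°N:
f = 2Ω sin φ = 2 × 7.29×10⁻⁵ × sin 15° = 3.77×10⁻⁵ s⁻¹
Height gradient: |∂Z/∂n| = 60 m / 762000 m = 7.87×10⁻⁵
On a pressure surface, geostrophic balance gives V_g = (g/f)|∂Z/∂n|:
V_g = 9.81 × 7.87×10⁻⁵ / 3.77×10⁻⁵ = 20.5 m/s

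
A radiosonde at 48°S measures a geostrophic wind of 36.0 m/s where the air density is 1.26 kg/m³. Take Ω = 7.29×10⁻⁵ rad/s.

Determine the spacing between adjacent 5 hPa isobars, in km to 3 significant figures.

Coriolis parameter at 48°S:
f = 2Ω sin φ = 2 × 7.29×10⁻⁵ × sin 48° = 1.08×10⁻⁴ s⁻¹
Geostrophic balance rearranged: |∂P/∂n| = f ρ V_g
|∂P/∂n| = 1.08×10⁻⁴ × 1.26 × 36.0 = 4.91×10⁻³ Pa/m
Isobar spacing: Δn = ΔP/|∂P/∂n| = 500 Pa / 4.91×10⁻³ Pa/m = 101734 m ≈ 102 km

102 km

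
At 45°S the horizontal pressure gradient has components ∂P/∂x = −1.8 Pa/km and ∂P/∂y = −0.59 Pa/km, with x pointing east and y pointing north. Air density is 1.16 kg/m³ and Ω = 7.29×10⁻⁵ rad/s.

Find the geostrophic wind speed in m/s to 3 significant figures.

15.8 m/s

Coriolis parameter at 45°S:
f = 2Ω sin φ = 2 × 7.29×10⁻⁵ × sin 45° = 1.03×10⁻⁴ s⁻¹
In the Southern Hemisphere f is negative: f = −1.03×10⁻⁴ s⁻¹.
Component geostrophic relations (x east, y north):
u_g = −(1/(fρ)) ∂P/∂y,  v_g = (1/(fρ)) ∂P/∂x
u_g = −(−0.59×10⁻³)/(−1.03×10⁻⁴ × 1.16) = −4.93 m/s;  v_g = (−1.8×10⁻³)/(−1.03×10⁻⁴ × 1.16) = 15.1 m/s
|V_g| = √(u_g² + v_g²) = 15.8 m/s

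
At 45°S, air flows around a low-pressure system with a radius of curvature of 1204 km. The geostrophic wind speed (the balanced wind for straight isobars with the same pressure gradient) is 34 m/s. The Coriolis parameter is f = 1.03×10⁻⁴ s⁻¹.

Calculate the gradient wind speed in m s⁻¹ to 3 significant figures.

Around a low, centrifugal force acts outward with Coriolis, so pressure-gradient force balances both:
(1/ρ)|∂P/∂n| = fV + V²/R  →  V² + fR·V − fR·V_g = 0
With fR = 1.03×10⁻⁴ × 1204×10³ m = 124 m/s:
V = [−fR + √((fR)² + 4 fR V_g)]/2 = [−124 + √(124² + 4×124×34)]/2 = 27.8 m/s
Subgeostrophic (V < V_g = 34 m/s), as expected around a low.

27.8 m s⁻¹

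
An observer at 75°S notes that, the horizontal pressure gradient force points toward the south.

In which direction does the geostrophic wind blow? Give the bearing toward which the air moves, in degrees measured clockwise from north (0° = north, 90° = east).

090°

The pressure-gradient force points toward the south (bearing 180°).
Geostrophic balance: in the Southern Hemisphere the Coriolis force deflects motion to the left, so the geostrophic wind blows 90° to the left of the pressure-gradient force (low pressure on the right).
Rotating 180° by 90° counterclockwise gives 090° — the wind blows toward the east.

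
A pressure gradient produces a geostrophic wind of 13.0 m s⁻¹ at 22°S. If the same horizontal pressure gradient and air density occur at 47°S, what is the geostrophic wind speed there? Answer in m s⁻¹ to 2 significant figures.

6.7 m s⁻¹

With the same pressure gradient and density, V_g ∝ 1/f ∝ 1/sin φ.
V₂ = V₁ · sin φ₁ / sin φ₂ = 13.0 × sin 22° / sin 47°
V₂ = 13.0 × 0.3746/0.7314 = 6.7 m s⁻¹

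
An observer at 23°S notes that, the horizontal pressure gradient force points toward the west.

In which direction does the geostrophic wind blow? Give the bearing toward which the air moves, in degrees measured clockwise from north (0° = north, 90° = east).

180°

The pressure-gradient force points toward the west (bearing 270°).
Geostrophic balance: in the Southern Hemisphere the Coriolis force deflects motion to the left, so the geostrophic wind blows 90° to the left of the pressure-gradient force (low pressure on the right).
Rotating 270° by 90° counterclockwise gives 180° — the wind blows toward the south.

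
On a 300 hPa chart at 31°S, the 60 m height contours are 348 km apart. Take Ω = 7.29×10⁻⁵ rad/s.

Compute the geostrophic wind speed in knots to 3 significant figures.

43.8 knots

Coriolis parameter at 31°S:
f = 2Ω sin φ = 2 × 7.29×10⁻⁵ × sin 31° = 7.51×10⁻⁵ s⁻¹
Height gradient: |∂Z/∂n| = 60 m / 348000 m = 1.72×10⁻⁴
On a pressure surface, geostrophic balance gives V_g = (g/f)|∂Z/∂n|:
V_g = 9.81 × 1.72×10⁻⁴ / 7.51×10⁻⁵ = 22.5 m/s
Converting: 22.5 m/s × 1.944 = 43.8 knots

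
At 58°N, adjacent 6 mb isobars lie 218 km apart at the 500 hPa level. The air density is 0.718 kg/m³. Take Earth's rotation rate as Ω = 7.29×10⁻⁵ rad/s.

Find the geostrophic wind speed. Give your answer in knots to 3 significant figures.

60.3 knots

Coriolis parameter at 58°N:
f = 2Ω sin φ = 2 × 7.29×10⁻⁵ × sin 58° = 1.24×10⁻⁴ s⁻¹
Pressure gradient: |∂P/∂n| = 600 Pa / 218000 m = 2.75×10⁻³ Pa/m
Geostrophic balance (pressure-gradient force = Coriolis force):
V_g = (1/(fρ)) |∂P/∂n| = 2.75×10⁻³ / (1.24×10⁻⁴ × 0.718) = 31.0 m/s
Converting: 31.0 m/s × 1.944 = 60.3 knots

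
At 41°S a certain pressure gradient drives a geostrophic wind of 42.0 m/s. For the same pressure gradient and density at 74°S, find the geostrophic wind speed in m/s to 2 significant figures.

29 m/s

With the same pressure gradient and density, V_g ∝ 1/f ∝ 1/sin φ.
V₂ = V₁ · sin φ₁ / sin φ₂ = 42.0 × sin 41° / sin 74°
V₂ = 42.0 × 0.6561/0.9613 = 29 m/s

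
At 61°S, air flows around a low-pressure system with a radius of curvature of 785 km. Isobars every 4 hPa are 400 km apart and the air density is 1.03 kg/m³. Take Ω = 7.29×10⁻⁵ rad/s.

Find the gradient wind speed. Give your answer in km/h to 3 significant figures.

25.6 km/h

Coriolis parameter at 61°S:
f = 2Ω sin φ = 2 × 7.29×10⁻⁵ × sin 61° = 1.28×10⁻⁴ s⁻¹
Pressure gradient: |∂P/∂n| = 400 Pa / 400000 m = 1.00×10⁻³ Pa/m
Geostrophic speed: V_g = |∂P/∂n|/(fρ) = 1.00×10⁻³/(1.28×10⁻⁴ × 1.03) = 7.61 m/s
Around a low, centrifugal force acts outward with Coriolis, so pressure-gradient force balances both:
(1/ρ)|∂P/∂n| = fV + V²/R  →  V² + fR·V − fR·V_g = 0
With fR = 1.28×10⁻⁴ × 785×10³ m = 100 m/s:
V = [−fR + √((fR)² + 4 fR V_g)]/2 = [−100 + √(100² + 4×100×7.61)]/2 = 7.11 m/s
Subgeostrophic (V < V_g = 7.61 m/s), as expected around a low.
Converting: 7.11 m/s × 3.6 = 25.6 km/h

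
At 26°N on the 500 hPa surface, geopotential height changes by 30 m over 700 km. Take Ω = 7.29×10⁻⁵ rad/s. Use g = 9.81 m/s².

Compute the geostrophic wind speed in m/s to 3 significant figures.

Coriolis parameter at 26°N:
f = 2Ω sin φ = 2 × 7.29×10⁻⁵ × sin 26° = 6.39×10⁻⁵ s⁻¹
Height gradient: |∂Z/∂n| = 30 m / 700000 m = 4.29×10⁻⁵
On a pressure surface, geostrophic balance gives V_g = (g/f)|∂Z/∂n|:
V_g = 9.81 × 4.29×10⁻⁵ / 6.39×10⁻⁵ = 6.58 m/s

6.58 m/s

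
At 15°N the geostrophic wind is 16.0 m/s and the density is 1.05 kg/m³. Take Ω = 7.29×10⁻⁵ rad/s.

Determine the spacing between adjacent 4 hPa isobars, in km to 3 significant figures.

631 km

Coriolis parameter at 15°N:
f = 2Ω sin φ = 2 × 7.29×10⁻⁵ × sin 15° = 3.77×10⁻⁵ s⁻¹
Geostrophic balance rearranged: |∂P/∂n| = f ρ V_g
|∂P/∂n| = 3.77×10⁻⁵ × 1.05 × 16.0 = 6.34×10⁻⁴ Pa/m
Isobar spacing: Δn = ΔP/|∂P/∂n| = 400 Pa / 6.34×10⁻⁴ Pa/m = 630953 m ≈ 631 km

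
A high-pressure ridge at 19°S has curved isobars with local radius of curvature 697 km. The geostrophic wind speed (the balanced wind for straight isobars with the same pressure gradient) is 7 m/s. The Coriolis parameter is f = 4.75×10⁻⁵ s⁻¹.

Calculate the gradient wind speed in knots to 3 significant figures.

19.5 knots

Around a high, pressure-gradient force acts outward with centrifugal, so Coriolis balances both:
fV = (1/ρ)|∂P/∂n| + V²/R  →  V² − fR·V + fR·V_g = 0
With fR = 4.75×10⁻⁵ × 697×10³ m = 33.1 m/s:
V = [fR − √((fR)² − 4 fR V_g)]/2 = [33.1 − √(33.1² − 4×33.1×7)]/2 = 10.1 m/s
Supergeostrophic (V > V_g = 7 m/s), as expected around a high.
Converting: 10.1 m/s × 1.944 = 19.5 knots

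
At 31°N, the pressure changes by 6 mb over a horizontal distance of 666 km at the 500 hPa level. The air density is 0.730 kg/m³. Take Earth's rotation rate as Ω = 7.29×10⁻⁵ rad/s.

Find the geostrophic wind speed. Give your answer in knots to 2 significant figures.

Coriolis parameter at 31°N:
f = 2Ω sin φ = 2 × 7.29×10⁻⁵ × sin 31° = 7.51×10⁻⁵ s⁻¹
Pressure gradient: |∂P/∂n| = 600 Pa / 666000 m = 9.01×10⁻⁴ Pa/m
Geostrophic balance (pressure-gradient force = Coriolis force):
V_g = (1/(fρ)) |∂P/∂n| = 9.01×10⁻⁴ / (7.51×10⁻⁵ × 0.730) = 16.4 m/s
Converting: 16.4 m/s × 1.944 = 32 knots

32 knots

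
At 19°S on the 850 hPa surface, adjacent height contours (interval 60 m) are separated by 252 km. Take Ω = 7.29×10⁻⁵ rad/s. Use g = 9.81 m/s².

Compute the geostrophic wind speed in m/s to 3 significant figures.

Coriolis parameter at 19°S:
f = 2Ω sin φ = 2 × 7.29×10⁻⁵ × sin 19° = 4.75×10⁻⁵ s⁻¹
Height gradient: |∂Z/∂n| = 60 m / 252000 m = 2.38×10⁻⁴
On a pressure surface, geostrophic balance gives V_g = (g/f)|∂Z/∂n|:
V_g = 9.81 × 2.38×10⁻⁴ / 4.75×10⁻⁵ = 49.2 m/s

49.2 m/s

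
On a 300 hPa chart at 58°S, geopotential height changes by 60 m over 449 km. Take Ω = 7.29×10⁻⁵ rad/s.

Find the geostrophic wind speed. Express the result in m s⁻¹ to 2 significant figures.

11 m s⁻¹

Coriolis parameter at 58°S:
f = 2Ω sin φ = 2 × 7.29×10⁻⁵ × sin 58° = 1.24×10⁻⁴ s⁻¹
Height gradient: |∂Z/∂n| = 60 m / 449000 m = 1.34×10⁻⁴
On a pressure surface, geostrophic balance gives V_g = (g/f)|∂Z/∂n|:
V_g = 9.81 × 1.34×10⁻⁴ / 1.24×10⁻⁴ = 10.6 m/s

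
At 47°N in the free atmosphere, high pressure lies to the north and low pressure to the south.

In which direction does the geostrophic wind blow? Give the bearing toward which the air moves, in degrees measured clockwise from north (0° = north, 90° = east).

The pressure-gradient force points toward the south (bearing 180°).
Geostrophic balance: in the Northern Hemisphere the Coriolis force deflects motion to the right, so the geostrophic wind blows 90° to the right of the pressure-gradient force (low pressure on the left).
Rotating 180° by 90° clockwise gives 270° — the wind blows toward the west.

270°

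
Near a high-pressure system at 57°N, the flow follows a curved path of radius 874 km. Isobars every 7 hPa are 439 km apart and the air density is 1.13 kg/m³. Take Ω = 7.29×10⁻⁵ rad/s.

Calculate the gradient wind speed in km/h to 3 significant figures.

47.4 km/h

Coriolis parameter at 57°N:
f = 2Ω sin φ = 2 × 7.29×10⁻⁵ × sin 57° = 1.22×10⁻⁴ s⁻¹
Pressure gradient: |∂P/∂n| = 700 Pa / 439000 m = 1.59×10⁻³ Pa/m
Geostrophic speed: V_g = |∂P/∂n|/(fρ) = 1.59×10⁻³/(1.22×10⁻⁴ × 1.13) = 11.5 m/s
Around a high, pressure-gradient force acts outward with centrifugal, so Coriolis balances both:
fV = (1/ρ)|∂P/∂n| + V²/R  →  V² − fR·V + fR·V_g = 0
With fR = 1.22×10⁻⁴ × 874×10³ m = 107 m/s:
V = [fR − √((fR)² − 4 fR V_g)]/2 = [107 − √(107² − 4×107×11.5)]/2 = 13.2 m/s
Supergeostrophic (V > V_g = 11.5 m/s), as expected around a high.
Converting: 13.2 m/s × 3.6 = 47.4 km/h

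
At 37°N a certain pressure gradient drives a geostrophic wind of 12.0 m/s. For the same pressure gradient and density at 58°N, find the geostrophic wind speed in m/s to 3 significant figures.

8.52 m/s

With the same pressure gradient and density, V_g ∝ 1/f ∝ 1/sin φ.
V₂ = V₁ · sin φ₁ / sin φ₂ = 12.0 × sin 37° / sin 58°
V₂ = 12.0 × 0.6018/0.8480 = 8.52 m/s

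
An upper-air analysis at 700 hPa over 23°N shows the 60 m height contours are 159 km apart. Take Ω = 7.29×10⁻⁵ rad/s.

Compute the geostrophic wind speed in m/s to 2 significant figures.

65 m/s

Coriolis parameter at 23°N:
f = 2Ω sin φ = 2 × 7.29×10⁻⁵ × sin 23° = 5.70×10⁻⁵ s⁻¹
Height gradient: |∂Z/∂n| = 60 m / 159000 m = 3.77×10⁻⁴
On a pressure surface, geostrophic balance gives V_g = (g/f)|∂Z/∂n|:
V_g = 9.81 × 3.77×10⁻⁴ / 5.70×10⁻⁵ = 65.0 m/s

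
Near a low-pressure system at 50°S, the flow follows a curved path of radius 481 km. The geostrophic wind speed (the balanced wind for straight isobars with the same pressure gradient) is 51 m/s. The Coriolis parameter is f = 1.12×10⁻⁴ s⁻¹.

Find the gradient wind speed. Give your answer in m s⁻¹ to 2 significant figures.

Around a low, centrifugal force acts outward with Coriolis, so pressure-gradient force balances both:
(1/ρ)|∂P/∂n| = fV + V²/R  →  V² + fR·V − fR·V_g = 0
With fR = 1.12×10⁻⁴ × 481×10³ m = 53.9 m/s:
V = [−fR + √((fR)² + 4 fR V_g)]/2 = [−53.9 + √(53.9² + 4×53.9×51)]/2 = 32 m/s
Subgeostrophic (V < V_g = 51 m/s), as expected around a low.

32 m s⁻¹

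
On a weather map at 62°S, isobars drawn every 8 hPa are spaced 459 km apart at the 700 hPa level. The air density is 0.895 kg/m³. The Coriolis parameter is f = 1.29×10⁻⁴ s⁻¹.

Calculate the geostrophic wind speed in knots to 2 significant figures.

29 knots

Pressure gradient: |∂P/∂n| = 800 Pa / 459000 m = 1.74×10⁻³ Pa/m
Geostrophic balance (pressure-gradient force = Coriolis force):
V_g = (1/(fρ)) |∂P/∂n| = 1.74×10⁻³ / (1.29×10⁻⁴ × 0.895) = 15.1 m/s
Converting: 15.1 m/s × 1.944 = 29 knots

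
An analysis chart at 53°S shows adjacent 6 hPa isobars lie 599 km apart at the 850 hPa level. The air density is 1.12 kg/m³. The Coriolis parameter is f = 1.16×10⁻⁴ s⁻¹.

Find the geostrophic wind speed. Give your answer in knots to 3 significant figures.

Pressure gradient: |∂P/∂n| = 600 Pa / 599000 m = 1.00×10⁻³ Pa/m
Geostrophic balance (pressure-gradient force = Coriolis force):
V_g = (1/(fρ)) |∂P/∂n| = 1.00×10⁻³ / (1.16×10⁻⁴ × 1.12) = 7.71 m/s
Converting: 7.71 m/s × 1.944 = 15.0 knots

15.0 knots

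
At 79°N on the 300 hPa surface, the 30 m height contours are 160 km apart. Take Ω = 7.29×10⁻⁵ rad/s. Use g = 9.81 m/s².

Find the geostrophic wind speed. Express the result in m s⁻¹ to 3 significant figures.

12.9 m s⁻¹

Coriolis parameter at 79°N:
f = 2Ω sin φ = 2 × 7.29×10⁻⁵ × sin 79° = 1.43×10⁻⁴ s⁻¹
Height gradient: |∂Z/∂n| = 30 m / 160000 m = 1.88×10⁻⁴
On a pressure surface, geostrophic balance gives V_g = (g/f)|∂Z/∂n|:
V_g = 9.81 × 1.88×10⁻⁴ / 1.43×10⁻⁴ = 12.9 m/s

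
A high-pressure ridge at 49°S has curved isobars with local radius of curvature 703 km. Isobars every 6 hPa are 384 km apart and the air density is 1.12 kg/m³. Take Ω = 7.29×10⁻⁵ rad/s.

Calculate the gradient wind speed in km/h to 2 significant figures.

58 km/h

Coriolis parameter at 49°S:
f = 2Ω sin φ = 2 × 7.29×10⁻⁵ × sin 49° = 1.10×10⁻⁴ s⁻¹
Pressure gradient: |∂P/∂n| = 600 Pa / 384000 m = 1.56×10⁻³ Pa/m
Geostrophic speed: V_g = |∂P/∂n|/(fρ) = 1.56×10⁻³/(1.10×10⁻⁴ × 1.12) = 12.7 m/s
Around a high, pressure-gradient force acts outward with centrifugal, so Coriolis balances both:
fV = (1/ρ)|∂P/∂n| + V²/R  →  V² − fR·V + fR·V_g = 0
With fR = 1.10×10⁻⁴ × 703×10³ m = 77.4 m/s:
V = [fR − √((fR)² − 4 fR V_g)]/2 = [77.4 − √(77.4² − 4×77.4×12.7)]/2 = 16 m/s
Supergeostrophic (V > V_g = 12.7 m/s), as expected around a high.
Converting: 16 m/s × 3.6 = 58 km/h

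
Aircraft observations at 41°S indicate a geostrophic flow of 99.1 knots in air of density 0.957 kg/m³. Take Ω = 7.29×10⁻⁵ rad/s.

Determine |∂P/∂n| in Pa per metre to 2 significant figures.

4.7×10⁻³ Pa/m

Coriolis parameter at 41°S:
f = 2Ω sin φ = 2 × 7.29×10⁻⁵ × sin 41° = 9.57×10⁻⁵ s⁻¹
Wind speed in SI: 99.1 knots = 51.0 m/s
Geostrophic balance rearranged: |∂P/∂n| = f ρ V_g
|∂P/∂n| = 9.57×10⁻⁵ × 0.957 × 51.0 = 4.67×10⁻³ Pa/m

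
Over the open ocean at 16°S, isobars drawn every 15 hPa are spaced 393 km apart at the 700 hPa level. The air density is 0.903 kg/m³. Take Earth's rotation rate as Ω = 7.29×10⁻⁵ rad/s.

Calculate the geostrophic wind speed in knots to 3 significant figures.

204 knots

Coriolis parameter at 16°S:
f = 2Ω sin φ = 2 × 7.29×10⁻⁵ × sin 16° = 4.02×10⁻⁵ s⁻¹
Pressure gradient: |∂P/∂n| = 1500 Pa / 393000 m = 3.82×10⁻³ Pa/m
Geostrophic balance (pressure-gradient force = Coriolis force):
V_g = (1/(fρ)) |∂P/∂n| = 3.82×10⁻³ / (4.02×10⁻⁵ × 0.903) = 105 m/s
Converting: 105 m/s × 1.944 = 204 knots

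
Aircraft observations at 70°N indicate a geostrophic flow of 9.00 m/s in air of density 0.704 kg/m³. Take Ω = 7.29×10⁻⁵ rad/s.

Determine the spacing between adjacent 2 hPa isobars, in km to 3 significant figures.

Coriolis parameter at 70°N:
f = 2Ω sin φ = 2 × 7.29×10⁻⁵ × sin 70° = 1.37×10⁻⁴ s⁻¹
Geostrophic balance rearranged: |∂P/∂n| = f ρ V_g
|∂P/∂n| = 1.37×10⁻⁴ × 0.704 × 9.00 = 8.68×10⁻⁴ Pa/m
Isobar spacing: Δn = ΔP/|∂P/∂n| = 200 Pa / 8.68×10⁻⁴ Pa/m = 230394 m ≈ 230 km

230 km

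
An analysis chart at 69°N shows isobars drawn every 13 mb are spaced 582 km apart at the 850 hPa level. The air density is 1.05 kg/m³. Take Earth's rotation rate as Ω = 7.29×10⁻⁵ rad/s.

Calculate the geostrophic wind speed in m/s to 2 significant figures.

16 m/s

Coriolis parameter at 69°N:
f = 2Ω sin φ = 2 × 7.29×10⁻⁵ × sin 69° = 1.36×10⁻⁴ s⁻¹
Pressure gradient: |∂P/∂n| = 1300 Pa / 582000 m = 2.23×10⁻³ Pa/m
Geostrophic balance (pressure-gradient force = Coriolis force):
V_g = (1/(fρ)) |∂P/∂n| = 2.23×10⁻³ / (1.36×10⁻⁴ × 1.05) = 15.6 m/s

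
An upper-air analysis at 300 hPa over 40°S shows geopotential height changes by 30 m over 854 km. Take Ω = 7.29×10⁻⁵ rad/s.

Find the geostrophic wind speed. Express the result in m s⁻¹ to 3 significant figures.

Coriolis parameter at 40°S:
f = 2Ω sin φ = 2 × 7.29×10⁻⁵ × sin 40° = 9.37×10⁻⁵ s⁻¹
Height gradient: |∂Z/∂n| = 30 m / 854000 m = 3.51×10⁻⁵
On a pressure surface, geostrophic balance gives V_g = (g/f)|∂Z/∂n|:
V_g = 9.81 × 3.51×10⁻⁵ / 9.37×10⁻⁵ = 3.68 m/s

3.68 m s⁻¹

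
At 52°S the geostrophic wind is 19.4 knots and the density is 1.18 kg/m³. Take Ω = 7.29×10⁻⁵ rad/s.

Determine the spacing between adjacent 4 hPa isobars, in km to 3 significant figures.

Coriolis parameter at 52°S:
f = 2Ω sin φ = 2 × 7.29×10⁻⁵ × sin 52° = 1.15×10⁻⁴ s⁻¹
Wind speed in SI: 19.4 knots = 9.98 m/s
Geostrophic balance rearranged: |∂P/∂n| = f ρ V_g
|∂P/∂n| = 1.15×10⁻⁴ × 1.18 × 9.98 = 1.35×10⁻³ Pa/m
Isobar spacing: Δn = ΔP/|∂P/∂n| = 400 Pa / 1.35×10⁻³ Pa/m = 295630 m ≈ 296 km

296 km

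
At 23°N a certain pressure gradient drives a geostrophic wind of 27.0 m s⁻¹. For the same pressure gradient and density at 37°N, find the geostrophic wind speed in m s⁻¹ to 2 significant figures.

With the same pressure gradient and density, V_g ∝ 1/f ∝ 1/sin φ.
V₂ = V₁ · sin φ₁ / sin φ₂ = 27.0 × sin 23° / sin 37°
V₂ = 27.0 × 0.3907/0.6018 = 18 m s⁻¹

18 m s⁻¹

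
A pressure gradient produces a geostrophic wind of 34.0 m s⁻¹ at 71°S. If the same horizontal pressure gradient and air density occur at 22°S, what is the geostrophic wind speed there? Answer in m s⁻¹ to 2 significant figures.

With the same pressure gradient and density, V_g ∝ 1/f ∝ 1/sin φ.
V₂ = V₁ · sin φ₁ / sin φ₂ = 34.0 × sin 71° / sin 22°
V₂ = 34.0 × 0.9455/0.3746 = 86 m s⁻¹

86 m s⁻¹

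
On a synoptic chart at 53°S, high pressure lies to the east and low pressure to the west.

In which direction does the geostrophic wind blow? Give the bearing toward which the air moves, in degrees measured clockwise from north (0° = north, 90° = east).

The pressure-gradient force points toward the west (bearing 270°).
Geostrophic balance: in the Southern Hemisphere the Coriolis force deflects motion to the left, so the geostrophic wind blows 90° to the left of the pressure-gradient force (low pressure on the right).
Rotating 270° by 90° counterclockwise gives 180° — the wind blows toward the south.

180°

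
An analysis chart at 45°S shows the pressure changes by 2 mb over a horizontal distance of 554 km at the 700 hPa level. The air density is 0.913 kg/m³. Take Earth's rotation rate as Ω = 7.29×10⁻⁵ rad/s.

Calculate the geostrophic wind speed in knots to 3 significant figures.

7.46 knots

Coriolis parameter at 45°S:
f = 2Ω sin φ = 2 × 7.29×10⁻⁵ × sin 45° = 1.03×10⁻⁴ s⁻¹
Pressure gradient: |∂P/∂n| = 200 Pa / 554000 m = 3.61×10⁻⁴ Pa/m
Geostrophic balance (pressure-gradient force = Coriolis force):
V_g = (1/(fρ)) |∂P/∂n| = 3.61×10⁻⁴ / (1.03×10⁻⁴ × 0.913) = 3.84 m/s
Converting: 3.84 m/s × 1.944 = 7.46 knots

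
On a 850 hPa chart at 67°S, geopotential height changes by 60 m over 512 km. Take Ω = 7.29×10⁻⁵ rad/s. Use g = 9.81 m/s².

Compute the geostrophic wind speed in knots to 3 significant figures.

Coriolis parameter at 67°S:
f = 2Ω sin φ = 2 × 7.29×10⁻⁵ × sin 67° = 1.34×10⁻⁴ s⁻¹
Height gradient: |∂Z/∂n| = 60 m / 512000 m = 1.17×10⁻⁴
On a pressure surface, geostrophic balance gives V_g = (g/f)|∂Z/∂n|:
V_g = 9.81 × 1.17×10⁻⁴ / 1.34×10⁻⁴ = 8.57 m/s
Converting: 8.57 m/s × 1.944 = 16.7 knots

16.7 knots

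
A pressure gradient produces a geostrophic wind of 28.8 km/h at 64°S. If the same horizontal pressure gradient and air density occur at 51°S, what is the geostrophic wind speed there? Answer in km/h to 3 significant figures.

With the same pressure gradient and density, V_g ∝ 1/f ∝ 1/sin φ.
V₂ = V₁ · sin φ₁ / sin φ₂ = 28.8 × sin 64° / sin 51°
V₂ = 28.8 × 0.8988/0.7771 = 33.3 km/h

33.3 km/h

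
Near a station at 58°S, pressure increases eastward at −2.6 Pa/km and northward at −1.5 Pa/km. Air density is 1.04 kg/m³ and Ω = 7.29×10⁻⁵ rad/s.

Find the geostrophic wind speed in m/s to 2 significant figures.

Coriolis parameter at 58°S:
f = 2Ω sin φ = 2 × 7.29×10⁻⁵ × sin 58° = 1.24×10⁻⁴ s⁻¹
In the Southern Hemisphere f is negative: f = −1.24×10⁻⁴ s⁻¹.
Component geostrophic relations (x east, y north):
u_g = −(1/(fρ)) ∂P/∂y,  v_g = (1/(fρ)) ∂P/∂x
u_g = −(−1.5×10⁻³)/(−1.24×10⁻⁴ × 1.04) = −11.7 m/s;  v_g = (−2.6×10⁻³)/(−1.24×10⁻⁴ × 1.04) = 20.2 m/s
|V_g| = √(u_g² + v_g²) = 23.3 m/s

23 m/s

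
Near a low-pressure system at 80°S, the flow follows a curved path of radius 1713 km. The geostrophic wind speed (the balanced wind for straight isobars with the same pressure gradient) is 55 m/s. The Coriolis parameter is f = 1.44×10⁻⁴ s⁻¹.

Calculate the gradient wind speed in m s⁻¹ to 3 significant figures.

46.3 m s⁻¹

Around a low, centrifugal force acts outward with Coriolis, so pressure-gradient force balances both:
(1/ρ)|∂P/∂n| = fV + V²/R  →  V² + fR·V − fR·V_g = 0
With fR = 1.44×10⁻⁴ × 1713×10³ m = 247 m/s:
V = [−fR + √((fR)² + 4 fR V_g)]/2 = [−247 + √(247² + 4×247×55)]/2 = 46.3 m/s
Subgeostrophic (V < V_g = 55 m/s), as expected around a low.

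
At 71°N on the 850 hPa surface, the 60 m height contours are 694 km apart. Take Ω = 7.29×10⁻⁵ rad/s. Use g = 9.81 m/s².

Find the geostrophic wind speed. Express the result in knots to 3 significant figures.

Coriolis parameter at 71°N:
f = 2Ω sin φ = 2 × 7.29×10⁻⁵ × sin 71° = 1.38×10⁻⁴ s⁻¹
Height gradient: |∂Z/∂n| = 60 m / 694000 m = 8.65×10⁻⁵
On a pressure surface, geostrophic balance gives V_g = (g/f)|∂Z/∂n|:
V_g = 9.81 × 8.65×10⁻⁵ / 1.38×10⁻⁴ = 6.15 m/s
Converting: 6.15 m/s × 1.944 = 12.0 knots

12.0 knots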